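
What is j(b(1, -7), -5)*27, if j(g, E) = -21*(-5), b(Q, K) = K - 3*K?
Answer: 2835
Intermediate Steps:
b(Q, K) = -2*K
j(g, E) = 105
j(b(1, -7), -5)*27 = 105*27 = 2835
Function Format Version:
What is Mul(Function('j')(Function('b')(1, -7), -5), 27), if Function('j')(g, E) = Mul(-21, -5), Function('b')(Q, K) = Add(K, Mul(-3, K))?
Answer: 2835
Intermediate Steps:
Function('b')(Q, K) = Mul(-2, K)
Function('j')(g, E) = 105
Mul(Function('j')(Function('b')(1, -7), -5), 27) = Mul(105, 27) = 2835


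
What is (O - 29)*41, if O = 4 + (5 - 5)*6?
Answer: -1025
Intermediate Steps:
O = 4 (O = 4 + 0*6 = 4 + 0 = 4)
(O - 29)*41 = (4 - 29)*41 = -25*41 = -1025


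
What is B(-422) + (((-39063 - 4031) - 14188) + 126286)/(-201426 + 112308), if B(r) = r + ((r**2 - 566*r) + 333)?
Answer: 18574250971/44559 ≈ 4.1685e+5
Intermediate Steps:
B(r) = 333 + r**2 - 565*r (B(r) = r + (333 + r**2 - 566*r) = 333 + r**2 - 565*r)
B(-422) + (((-39063 - 4031) - 14188) + 126286)/(-201426 + 112308) = (333 + (-422)**2 - 565*(-422)) + (((-39063 - 4031) - 14188) + 126286)/(-201426 + 112308) = (333 + 178084 + 238430) + ((-43094 - 14188) + 126286)/(-89118) = 416847 + (-57282 + 126286)*(-1/89118) = 416847 + 69004*(-1/89118) = 416847 - 34502/44559 = 18574250971/44559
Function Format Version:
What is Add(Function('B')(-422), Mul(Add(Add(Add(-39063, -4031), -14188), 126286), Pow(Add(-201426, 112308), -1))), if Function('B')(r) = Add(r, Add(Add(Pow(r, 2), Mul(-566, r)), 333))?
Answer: Rational(18574250971, 44559) ≈ 4.1685e+5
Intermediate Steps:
Function('B')(r) = Add(333, Pow(r, 2), Mul(-565, r)) (Function('B')(r) = Add(r, Add(333, Pow(r, 2), Mul(-566, r))) = Add(333, Pow(r, 2), Mul(-565, r)))
Add(Function('B')(-422), Mul(Add(Add(Add(-39063, -4031), -14188), 126286), Pow(Add(-201426, 112308), -1))) = Add(Add(333, Pow(-422, 2), Mul(-565, -422)), Mul(Add(Add(Add(-39063, -4031), -14188), 126286), Pow(Add(-201426, 112308), -1))) = Add(Add(333, 178084, 238430), Mul(Add(Add(-43094, -14188), 126286), Pow(-89118, -1))) = Add(416847, Mul(Add(-57282, 126286), Rational(-1, 89118))) = Add(416847, Mul(69004, Rational(-1, 89118))) = Add(416847, Rational(-34502, 44559)) = Rational(18574250971, 44559)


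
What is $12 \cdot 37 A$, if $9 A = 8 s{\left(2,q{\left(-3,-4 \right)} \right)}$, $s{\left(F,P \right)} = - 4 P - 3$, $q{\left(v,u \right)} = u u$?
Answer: $- \frac{79328}{3} \approx -26443.0$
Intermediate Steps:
$q{\left(v,u \right)} = u^{2}$
$s{\left(F,P \right)} = -3 - 4 P$
$A = - \frac{536}{9}$ ($A = \frac{8 \left(-3 - 4 \left(-4\right)^{2}\right)}{9} = \frac{8 \left(-3 - 64\right)}{9} = \frac{8 \left(-67\right)}{9} = \frac{1}{9} \left(-536\right) = - \frac{536}{9} \approx -59.556$)
$12 \cdot 37 A = 12 \cdot 37 \left(- \frac{536}{9}\right) = 444 \left(- \frac{536}{9}\right) = - \frac{79328}{3}$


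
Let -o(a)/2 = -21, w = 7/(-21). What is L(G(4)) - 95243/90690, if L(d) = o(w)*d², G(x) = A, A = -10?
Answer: 380802757/90690 ≈ 4199.0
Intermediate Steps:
w = -⅓ (w = 7*(-1/21) = -⅓ ≈ -0.33333)
o(a) = 42 (o(a) = -2*(-21) = 42)
G(x) = -10
L(d) = 42*d²
L(G(4)) - 95243/90690 = 42*(-10)² - 95243/90690 = 42*100 - 95243*1/90690 = 4200 - 95243/90690 = 380802757/90690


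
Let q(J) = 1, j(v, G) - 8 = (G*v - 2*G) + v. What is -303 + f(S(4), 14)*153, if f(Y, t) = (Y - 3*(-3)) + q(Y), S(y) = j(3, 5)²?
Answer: 40395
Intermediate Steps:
j(v, G) = 8 + v - 2*G + G*v (j(v, G) = 8 + ((G*v - 2*G) + v) = 8 + ((-2*G + G*v) + v) = 8 + (v - 2*G + G*v) = 8 + v - 2*G + G*v)
S(y) = 256 (S(y) = (8 + 3 - 2*5 + 5*3)² = (8 + 3 - 10 + 15)² = 16² = 256)
f(Y, t) = 10 + Y (f(Y, t) = (Y - 3*(-3)) + 1 = (Y + 9) + 1 = (9 + Y) + 1 = 10 + Y)
-303 + f(S(4), 14)*153 = -303 + (10 + 256)*153 = -303 + 266*153 = -303 + 40698 = 40395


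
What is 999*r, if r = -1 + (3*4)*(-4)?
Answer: -48951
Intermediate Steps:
r = -49 (r = -1 + 12*(-4) = -1 - 48 = -49)
999*r = 999*(-49) = -48951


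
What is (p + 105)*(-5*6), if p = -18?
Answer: -2610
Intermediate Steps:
(p + 105)*(-5*6) = (-18 + 105)*(-5*6) = 87*(-30) = -2610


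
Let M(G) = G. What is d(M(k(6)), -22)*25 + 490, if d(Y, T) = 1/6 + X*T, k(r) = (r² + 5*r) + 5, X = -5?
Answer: 19465/6 ≈ 3244.2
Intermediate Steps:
k(r) = 5 + r² + 5*r
d(Y, T) = ⅙ - 5*T (d(Y, T) = 1/6 - 5*T = ⅙ - 5*T)
d(M(k(6)), -22)*25 + 490 = (⅙ - 5*(-22))*25 + 490 = (⅙ + 110)*25 + 490 = (661/6)*25 + 490 = 16525/6 + 490 = 19465/6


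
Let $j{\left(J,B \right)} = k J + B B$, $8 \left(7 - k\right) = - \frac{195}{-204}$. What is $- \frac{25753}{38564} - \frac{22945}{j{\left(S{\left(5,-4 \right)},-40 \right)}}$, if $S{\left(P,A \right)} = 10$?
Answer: $- \frac{50473827911}{3500955612} \approx -14.417$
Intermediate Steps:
$k = \frac{3743}{544}$ ($k = 7 - \frac{\left(-195\right) \frac{1}{-204}}{8} = 7 - \frac{\left(-195\right) \left(- \frac{1}{204}\right)}{8} = 7 - \frac{65}{544} = \frac{3743}{544} \approx 6.8805$)
$j{\left(J,B \right)} = B^{2} + \frac{3743 J}{544}$ ($j{\left(J,B \right)} = \frac{3743 J}{544} + B B = \frac{3743 J}{544} + B^{2} = B^{2} + \frac{3743 J}{544}$)
$- \frac{25753}{38564} - \frac{22945}{j{\left(S{\left(5,-4 \right)},-40 \right)}} = - \frac{25753}{38564} - \frac{22945}{\left(-40\right)^{2} + \frac{3743}{544} \cdot 10} = \left(-25753\right) \frac{1}{38564} - \frac{22945}{1600 + \frac{18715}{272}} = - \frac{25753}{38564} - \frac{22945}{\frac{453915}{272}} = - \frac{25753}{38564} - \frac{1248208}{90783} = - \frac{50473827911}{3500955612}$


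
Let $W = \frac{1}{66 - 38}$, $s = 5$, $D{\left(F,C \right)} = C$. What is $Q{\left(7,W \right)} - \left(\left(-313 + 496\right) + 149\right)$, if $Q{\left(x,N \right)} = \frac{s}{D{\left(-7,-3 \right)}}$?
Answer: $- \frac{1001}{3} \approx -333.67$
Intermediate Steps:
$W = \frac{1}{28} \approx 0.035714$
$Q{\left(x,N \right)} = - \frac{5}{3}$ ($Q{\left(x,N \right)} = \frac{5}{-3} = 5 \left(- \frac{1}{3}\right) = - \frac{5}{3}$)
$Q{\left(7,W \right)} - \left(\left(-313 + 496\right) + 149\right) = - \frac{5}{3} - \left(\left(-313 + 496\right) + 149\right) = - \frac{5}{3} - \left(183 + 149\right) = - \frac{5}{3} - 332 = - \frac{1001}{3}$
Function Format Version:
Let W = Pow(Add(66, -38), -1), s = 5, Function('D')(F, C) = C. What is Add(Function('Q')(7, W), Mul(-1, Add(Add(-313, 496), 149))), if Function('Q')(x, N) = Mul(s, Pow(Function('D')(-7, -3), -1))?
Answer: Rational(-1001, 3) ≈ -333.67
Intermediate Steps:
W = Rational(1, 28) (W = Pow(28, -1) = Rational(1, 28) ≈ 0.035714)
Function('Q')(x, N) = Rational(-5, 3) (Function('Q')(x, N) = Mul(5, Pow(-3, -1)) = Mul(5, Rational(-1, 3)) = Rational(-5, 3))
Add(Function('Q')(7, W), Mul(-1, Add(Add(-313, 496), 149))) = Add(Rational(-5, 3), Mul(-1, Add(Add(-313, 496), 149))) = Add(Rational(-5, 3), Mul(-1, Add(183, 149))) = Add(Rational(-5, 3), Mul(-1, 332)) = Add(Rational(-5, 3), -332) = Rational(-1001, 3)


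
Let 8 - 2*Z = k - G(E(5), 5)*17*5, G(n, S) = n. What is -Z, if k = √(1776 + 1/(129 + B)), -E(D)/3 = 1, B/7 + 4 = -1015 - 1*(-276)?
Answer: 247/2 + √2855495107/2536 ≈ 144.57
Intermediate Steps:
B = -5201 (B = -28 + 7*(-1015 - 1*(-276)) = -28 + 7*(-1015 + 276) = -28 + 7*(-739) = -28 - 5173 = -5201)
E(D) = -3 (E(D) = -3*1 = -3)
k = √2855495107/1268 (k = √(1776 + 1/(129 - 5201)) = √(1776 + 1/(-5072)) = √(1776 - 1/5072) = √(9007871/5072) = √2855495107/1268 ≈ 42.143)
Z = -247/2 - √2855495107/2536 (Z = 4 - (√2855495107/1268 - (-3*17)*5)/2 = 4 - (√2855495107/1268 - (-51)*5)/2 = 4 - (√2855495107/1268 - 1*(-255))/2 = 4 - (√2855495107/1268 + 255)/2 = 4 - (255 + √2855495107/1268)/2 = 4 + (-255/2 - √2855495107/2536) = -247/2 - √2855495107/2536 ≈ -144.57)
-Z = -(-247/2 - √2855495107/2536) = 247/2 + √2855495107/2536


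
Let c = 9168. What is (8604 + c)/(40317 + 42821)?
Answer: 8886/41569 ≈ 0.21377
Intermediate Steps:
(8604 + c)/(40317 + 42821) = (8604 + 9168)/(40317 + 42821) = 17772/83138 = 17772*(1/83138) = 8886/41569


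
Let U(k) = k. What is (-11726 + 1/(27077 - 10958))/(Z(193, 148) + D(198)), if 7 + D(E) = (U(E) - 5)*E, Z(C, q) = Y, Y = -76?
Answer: -189011393/614633589 ≈ -0.30752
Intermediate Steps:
Z(C, q) = -76
D(E) = -7 + E*(-5 + E) (D(E) = -7 + (E - 5)*E = -7 + (-5 + E)*E = -7 + E*(-5 + E))
(-11726 + 1/(27077 - 10958))/(Z(193, 148) + D(198)) = (-11726 + 1/(27077 - 10958))/(-76 + (-7 + 198² - 5*198)) = (-11726 + 1/16119)/(-76 + (-7 + 39204 - 990)) = (-11726 + 1/16119)/(-76 + 38207) = -189011393/16119/38131 = -189011393/16119*1/38131 = -189011393/614633589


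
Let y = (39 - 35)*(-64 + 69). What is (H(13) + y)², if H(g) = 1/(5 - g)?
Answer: 25281/64 ≈ 395.02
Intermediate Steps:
y = 20 (y = 4*5 = 20)
(H(13) + y)² = (-1/(-5 + 13) + 20)² = (-1/8 + 20)² = (-1*⅛ + 20)² = (-⅛ + 20)² = (159/8)² = 25281/64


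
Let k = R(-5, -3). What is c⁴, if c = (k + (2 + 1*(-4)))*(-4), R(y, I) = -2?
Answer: 65536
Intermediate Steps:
k = -2
c = 16 (c = (-2 + (2 + 1*(-4)))*(-4) = (-2 + (2 - 4))*(-4) = (-2 - 2)*(-4) = -4*(-4) = 16)
c⁴ = 16⁴ = 65536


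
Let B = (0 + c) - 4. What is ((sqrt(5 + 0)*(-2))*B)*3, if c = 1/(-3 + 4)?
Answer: 18*sqrt(5) ≈ 40.249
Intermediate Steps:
c = 1 (c = 1/1 = 1)
B = -3 (B = (0 + 1) - 4 = 1 - 4 = -3)
((sqrt(5 + 0)*(-2))*B)*3 = ((sqrt(5 + 0)*(-2))*(-3))*3 = ((sqrt(5)*(-2))*(-3))*3 = (-2*sqrt(5)*(-3))*3 = (6*sqrt(5))*3 = 18*sqrt(5)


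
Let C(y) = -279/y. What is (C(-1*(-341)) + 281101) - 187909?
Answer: 1025103/11 ≈ 93191.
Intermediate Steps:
(C(-1*(-341)) + 281101) - 187909 = (-279/((-1*(-341))) + 281101) - 187909 = (-279/341 + 281101) - 187909 = (-279*1/341 + 281101) - 187909 = (-9/11 + 281101) - 187909 = 3092102/11 - 187909 = 1025103/11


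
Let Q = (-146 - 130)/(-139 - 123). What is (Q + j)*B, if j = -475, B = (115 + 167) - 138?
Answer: -8940528/131 ≈ -68248.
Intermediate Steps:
B = 144 (B = 282 - 138 = 144)
Q = 138/131 (Q = -276/(-262) = -276*(-1/262) = 138/131 ≈ 1.0534)
(Q + j)*B = (138/131 - 475)*144 = -62087/131*144 = -8940528/131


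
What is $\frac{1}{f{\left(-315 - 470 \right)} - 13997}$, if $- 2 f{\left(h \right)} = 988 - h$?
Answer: $- \frac{2}{29767} \approx -6.7189 \cdot 10^{-5}$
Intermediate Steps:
$f{\left(h \right)} = -494 + \frac{h}{2}$ ($f{\left(h \right)} = - \frac{988 - h}{2} = -494 + \frac{h}{2}$)
$\frac{1}{f{\left(-315 - 470 \right)} - 13997} = \frac{1}{\left(-494 + \frac{-315 - 470}{2}\right) - 13997} = \frac{1}{\left(-494 + \frac{1}{2} \left(-785\right)\right) - 13997} = \frac{1}{\left(-494 - \frac{785}{2}\right) - 13997} = \frac{1}{- \frac{1773}{2} - 13997} = \frac{1}{- \frac{29767}{2}} = - \frac{2}{29767}$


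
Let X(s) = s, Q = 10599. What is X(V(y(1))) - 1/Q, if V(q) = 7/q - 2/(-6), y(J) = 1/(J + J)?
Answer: 151918/10599 ≈ 14.333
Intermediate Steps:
y(J) = 1/(2*J)
V(q) = ⅓ + 7/q (V(q) = 7/q - 2*(-⅙) = 7/q + ⅓ = ⅓ + 7/q)
X(V(y(1))) - 1/Q = (21 + (½)/1)/(3*(((½)/1))) - 1/10599 = (21 + (½)*1)/(3*(((½)*1))) - 1*1/10599 = (21 + ½)/(3*(½)) - 1/10599 = (⅓)*2*(43/2) - 1/10599 = 43/3 - 1/10599 = 151918/10599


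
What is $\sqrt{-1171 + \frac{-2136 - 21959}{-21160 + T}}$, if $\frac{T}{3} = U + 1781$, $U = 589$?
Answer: $\frac{i \sqrt{9232791710}}{2810} \approx 34.195 i$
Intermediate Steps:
$T = 7110$ ($T = 3 \left(589 + 1781\right) = 3 \cdot 2370 = 7110$)
$\sqrt{-1171 + \frac{-2136 - 21959}{-21160 + T}} = \sqrt{-1171 + \frac{-2136 - 21959}{-21160 + 7110}} = \sqrt{-1171 - \frac{24095}{-14050}} = \sqrt{-1171 - - \frac{4819}{2810}} = \sqrt{-1171 + \frac{4819}{2810}} = \sqrt{- \frac{3285691}{2810}} = \frac{i \sqrt{9232791710}}{2810}$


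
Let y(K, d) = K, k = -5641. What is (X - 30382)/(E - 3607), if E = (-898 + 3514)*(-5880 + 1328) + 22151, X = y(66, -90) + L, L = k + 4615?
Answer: 15671/5944744 ≈ 0.0026361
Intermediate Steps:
L = -1026 (L = -5641 + 4615 = -1026)
X = -960 (X = 66 - 1026 = -960)
E = -11885881 (E = 2616*(-4552) + 22151 = -11908032 + 22151 = -11885881)
(X - 30382)/(E - 3607) = (-960 - 30382)/(-11885881 - 3607) = -31342/(-11889488) = -31342*(-1/11889488) = 15671/5944744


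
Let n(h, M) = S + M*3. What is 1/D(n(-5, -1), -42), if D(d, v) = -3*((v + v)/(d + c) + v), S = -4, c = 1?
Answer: 1/84 ≈ 0.011905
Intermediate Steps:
n(h, M) = -4 + 3*M (n(h, M) = -4 + M*3 = -4 + 3*M)
D(d, v) = -3*v - 6*v/(1 + d) (D(d, v) = -3*((v + v)/(d + 1) + v) = -3*((2*v)/(1 + d) + v) = -3*(2*v/(1 + d) + v) = -3*(v + 2*v/(1 + d)) = -3*v - 6*v/(1 + d))
1/D(n(-5, -1), -42) = 1/(-3*(-42)*(3 + (-4 + 3*(-1)))/(1 + (-4 + 3*(-1)))) = 1/(-3*(-42)*(3 + (-4 - 3))/(1 + (-4 - 3))) = 1/(-3*(-42)*(3 - 7)/(1 - 7)) = 1/(-3*(-42)*(-4)/(-6)) = 1/(-3*(-42)*(-1/6)*(-4)) = 1/84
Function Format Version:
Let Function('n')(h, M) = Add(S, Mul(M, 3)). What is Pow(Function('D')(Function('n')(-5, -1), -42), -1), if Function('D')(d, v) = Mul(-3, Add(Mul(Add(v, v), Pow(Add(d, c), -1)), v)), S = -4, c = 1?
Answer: Rational(1, 84) ≈ 0.011905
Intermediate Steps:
Function('n')(h, M) = Add(-4, Mul(3, M)) (Function('n')(h, M) = Add(-4, Mul(M, 3)) = Add(-4, Mul(3, M)))
Function('D')(d, v) = Add(Mul(-3, v), Mul(-6, v, Pow(Add(1, d), -1))) (Function('D')(d, v) = Mul(-3, Add(Mul(Add(v, v), Pow(Add(d, 1), -1)), v)) = Mul(-3, Add(Mul(Mul(2, v), Pow(Add(1, d), -1)), v)) = Mul(-3, Add(Mul(2, v, Pow(Add(1, d), -1)), v)) = Mul(-3, Add(v, Mul(2, v, Pow(Add(1, d), -1)))) = Add(Mul(-3, v), Mul(-6, v, Pow(Add(1, d), -1))))
Pow(Function('D')(Function('n')(-5, -1), -42), -1) = Pow(Mul(-3, -42, Pow(Add(1, Add(-4, Mul(3, -1))), -1), Add(3, Add(-4, Mul(3, -1)))), -1) = Pow(Mul(-3, -42, Pow(Add(1, Add(-4, -3)), -1), Add(3, Add(-4, -3))), -1) = Pow(Mul(-3, -42, Pow(Add(1, -7), -1), Add(3, -7)), -1) = Pow(Mul(-3, -42, Pow(-6, -1), -4), -1) = Pow(Mul(-3, -42, Rational(-1, 6), -4), -1) = Pow(84, -1) = Rational(1, 84)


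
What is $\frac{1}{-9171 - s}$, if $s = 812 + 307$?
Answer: $- \frac{1}{10290} \approx -9.7182 \cdot 10^{-5}$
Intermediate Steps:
$s = 1119$
$\frac{1}{-9171 - s} = \frac{1}{-9171 - 1119} = \frac{1}{-10290} = - \frac{1}{10290}$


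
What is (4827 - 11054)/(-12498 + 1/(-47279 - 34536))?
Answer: 509462005/1022523871 ≈ 0.49824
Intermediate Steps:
(4827 - 11054)/(-12498 + 1/(-47279 - 34536)) = -6227/(-12498 + 1/(-81815)) = -6227/(-12498 - 1/81815) = -6227/(-1022523871/81815) = -6227*(-81815/1022523871) = 509462005/1022523871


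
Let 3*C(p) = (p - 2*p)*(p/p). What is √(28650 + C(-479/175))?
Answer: √315876309/105 ≈ 169.27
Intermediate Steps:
C(p) = -p/3 (C(p) = ((p - 2*p)*(p/p))/3 = (-p*1)/3 = (-p)/3 = -p/3)
√(28650 + C(-479/175)) = √(28650 - (-479)/(3*175)) = √(28650 - ⅓*(-479/175)) = √(28650 + 479/525) = √(15041729/525) = √315876309/105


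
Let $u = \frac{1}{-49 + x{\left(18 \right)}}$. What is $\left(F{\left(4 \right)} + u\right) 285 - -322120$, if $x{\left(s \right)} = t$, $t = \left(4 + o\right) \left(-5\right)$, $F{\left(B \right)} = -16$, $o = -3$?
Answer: $\frac{5715985}{18} \approx 3.1755 \cdot 10^{5}$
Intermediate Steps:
$t = -5$ ($t = \left(4 - 3\right) \left(-5\right) = 1 \left(-5\right) = -5$)
$x{\left(s \right)} = -5$
$u = - \frac{1}{54}$ ($u = \frac{1}{-49 - 5} = \frac{1}{-54} = - \frac{1}{54} \approx -0.018519$)
$\left(F{\left(4 \right)} + u\right) 285 - -322120 = \left(-16 - \frac{1}{54}\right) 285 - -322120 = \left(- \frac{865}{54}\right) 285 + 322120 = - \frac{82175}{18} + 322120 = \frac{5715985}{18}$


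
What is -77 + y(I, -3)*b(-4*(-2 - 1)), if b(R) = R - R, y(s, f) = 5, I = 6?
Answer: -77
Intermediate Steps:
b(R) = 0
-77 + y(I, -3)*b(-4*(-2 - 1)) = -77 + 5*0 = -77 + 0 = -77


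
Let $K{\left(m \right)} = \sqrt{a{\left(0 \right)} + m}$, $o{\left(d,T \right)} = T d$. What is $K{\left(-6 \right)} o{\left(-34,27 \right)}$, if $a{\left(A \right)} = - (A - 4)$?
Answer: $- 918 i \sqrt{2} \approx - 1298.2 i$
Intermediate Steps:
$a{\left(A \right)} = 4 - A$ ($a{\left(A \right)} = - (-4 + A) = 4 - A$)
$K{\left(m \right)} = \sqrt{4 + m}$ ($K{\left(m \right)} = \sqrt{\left(4 - 0\right) + m} = \sqrt{\left(4 + 0\right) + m} = \sqrt{4 + m}$)
$K{\left(-6 \right)} o{\left(-34,27 \right)} = \sqrt{4 - 6} \cdot 27 \left(-34\right) = \sqrt{-2} \left(-918\right) = i \sqrt{2} \left(-918\right) = - 918 i \sqrt{2}$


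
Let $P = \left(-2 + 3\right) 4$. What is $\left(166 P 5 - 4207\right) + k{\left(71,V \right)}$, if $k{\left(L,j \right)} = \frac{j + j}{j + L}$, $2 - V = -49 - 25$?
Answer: $- \frac{130237}{147} \approx -885.97$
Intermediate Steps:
$V = 76$ ($V = 2 - \left(-49 - 25\right) = 2 - -74 = 2 + 74 = 76$)
$P = 4$ ($P = 1 \cdot 4 = 4$)
$k{\left(L,j \right)} = \frac{2 j}{L + j}$
$\left(166 P 5 - 4207\right) + k{\left(71,V \right)} = \left(166 \cdot 4 \cdot 5 - 4207\right) + 2 \cdot 76 \frac{1}{71 + 76} = \left(166 \cdot 20 - 4207\right) + 2 \cdot 76 \cdot \frac{1}{147} = \left(3320 - 4207\right) + 2 \cdot 76 \cdot \frac{1}{147} = -887 + \frac{152}{147} = - \frac{130237}{147}$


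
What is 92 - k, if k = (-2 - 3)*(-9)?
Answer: 47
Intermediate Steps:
k = 45 (k = -5*(-9) = 45)
92 - k = 92 - 1*45 = 92 - 45 = 47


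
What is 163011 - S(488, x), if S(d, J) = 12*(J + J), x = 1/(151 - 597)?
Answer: 36351465/223 ≈ 1.6301e+5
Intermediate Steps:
x = -1/446 (x = 1/(-446) = -1/446 ≈ -0.0022422)
S(d, J) = 24*J (S(d, J) = 12*(2*J) = 24*J)
163011 - S(488, x) = 163011 - 24*(-1)/446 = 163011 - 1*(-12/223) = 163011 + 12/223 = 36351465/223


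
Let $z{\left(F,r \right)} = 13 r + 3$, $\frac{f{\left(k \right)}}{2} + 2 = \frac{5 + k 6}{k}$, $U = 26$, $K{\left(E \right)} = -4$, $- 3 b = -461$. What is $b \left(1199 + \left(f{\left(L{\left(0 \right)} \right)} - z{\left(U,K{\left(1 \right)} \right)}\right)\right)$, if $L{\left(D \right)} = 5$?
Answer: $\frac{579938}{3} \approx 1.9331 \cdot 10^{5}$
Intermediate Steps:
$b = \frac{461}{3}$ ($b = \left(- \frac{1}{3}\right) \left(-461\right) = \frac{461}{3} \approx 153.67$)
$f{\left(k \right)} = -4 + \frac{2 \left(5 + 6 k\right)}{k}$ ($f{\left(k \right)} = -4 + 2 \frac{5 + k 6}{k} = -4 + 2 \frac{5 + 6 k}{k} = -4 + \frac{2 \left(5 + 6 k\right)}{k}$)
$z{\left(F,r \right)} = 3 + 13 r$
$b \left(1199 + \left(f{\left(L{\left(0 \right)} \right)} - z{\left(U,K{\left(1 \right)} \right)}\right)\right) = \frac{461 \left(1199 - \left(-5 - 52 - 2\right)\right)}{3} = \frac{461 \left(1199 + \left(\left(8 + 10 \cdot \frac{1}{5}\right) - \left(3 - 52\right)\right)\right)}{3} = \frac{461 \left(1199 + \left(\left(8 + 2\right) - -49\right)\right)}{3} = \frac{461 \left(1199 + \left(10 + 49\right)\right)}{3} = \frac{461 \left(1199 + 59\right)}{3} = \frac{461}{3} \cdot 1258 = \frac{579938}{3}$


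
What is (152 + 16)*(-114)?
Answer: -19152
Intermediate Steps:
(152 + 16)*(-114) = 168*(-114) = -19152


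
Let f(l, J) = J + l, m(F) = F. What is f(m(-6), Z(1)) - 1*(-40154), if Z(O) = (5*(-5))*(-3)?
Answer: 40223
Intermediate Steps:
Z(O) = 75 (Z(O) = -25*(-3) = 75)
f(m(-6), Z(1)) - 1*(-40154) = (75 - 6) - 1*(-40154) = 69 + 40154 = 40223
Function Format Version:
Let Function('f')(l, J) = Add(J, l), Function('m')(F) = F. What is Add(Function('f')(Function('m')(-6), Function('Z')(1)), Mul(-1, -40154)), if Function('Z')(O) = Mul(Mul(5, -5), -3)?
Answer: 40223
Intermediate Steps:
Function('Z')(O) = 75 (Function('Z')(O) = Mul(-25, -3) = 75)
Add(Function('f')(Function('m')(-6), Function('Z')(1)), Mul(-1, -40154)) = Add(Add(75, -6), Mul(-1, -40154)) = Add(69, 40154) = 40223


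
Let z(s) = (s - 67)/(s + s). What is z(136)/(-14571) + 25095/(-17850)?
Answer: -9286699/6605520 ≈ -1.4059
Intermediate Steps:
z(s) = (-67 + s)/(2*s) (z(s) = (-67 + s)/((2*s)) = (-67 + s)*(1/(2*s)) = (-67 + s)/(2*s))
z(136)/(-14571) + 25095/(-17850) = ((½)*(-67 + 136)/136)/(-14571) + 25095/(-17850) = ((½)*(1/136)*69)*(-1/14571) + 25095*(-1/17850) = (69/272)*(-1/14571) - 239/170 = -23/1321104 - 239/170 = -9286699/6605520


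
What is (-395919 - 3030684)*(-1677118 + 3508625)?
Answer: -6275847380721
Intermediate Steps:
(-395919 - 3030684)*(-1677118 + 3508625) = -3426603*1831507 = -6275847380721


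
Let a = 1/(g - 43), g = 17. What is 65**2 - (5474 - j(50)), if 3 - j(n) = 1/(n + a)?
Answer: -1618580/1299 ≈ -1246.0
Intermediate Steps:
a = -1/26 (a = 1/(17 - 43) = 1/(-26) = -1/26 ≈ -0.038462)
j(n) = 3 - 1/(-1/26 + n) (j(n) = 3 - 1/(n - 1/26) = 3 - 1/(-1/26 + n))
65**2 - (5474 - j(50)) = 65**2 - (5474 - (-29 + 78*50)/(-1 + 26*50)) = 4225 - (5474 - (-29 + 3900)/(-1 + 1300)) = 4225 - (5474 - 3871/1299) = 4225 - 1*7106855/1299 = 4225 - 7106855/1299 = -1618580/1299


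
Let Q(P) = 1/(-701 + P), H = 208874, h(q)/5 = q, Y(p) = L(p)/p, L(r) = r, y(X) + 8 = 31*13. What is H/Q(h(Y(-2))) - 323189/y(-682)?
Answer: -726885611/5 ≈ -1.4538e+8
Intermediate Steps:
y(X) = 395 (y(X) = -8 + 31*13 = -8 + 403 = 395)
Y(p) = 1 (Y(p) = p/p = 1)
h(q) = 5*q
H/Q(h(Y(-2))) - 323189/y(-682) = 208874/(1/(-701 + 5*1)) - 323189/395 = 208874/(1/(-701 + 5)) - 323189*1/395 = 208874/(1/(-696)) - 4091/5 = 208874/(-1/696) - 4091/5 = 208874*(-696) - 4091/5 = -145376304 - 4091/5 = -726885611/5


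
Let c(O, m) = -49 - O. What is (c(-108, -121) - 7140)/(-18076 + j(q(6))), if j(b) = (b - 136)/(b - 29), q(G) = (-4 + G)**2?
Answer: 177025/451768 ≈ 0.39185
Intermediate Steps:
j(b) = (-136 + b)/(-29 + b)
(c(-108, -121) - 7140)/(-18076 + j(q(6))) = ((-49 - 1*(-108)) - 7140)/(-18076 + (-136 + (-4 + 6)**2)/(-29 + (-4 + 6)**2)) = ((-49 + 108) - 7140)/(-18076 + (-136 + 2**2)/(-29 + 2**2)) = (59 - 7140)/(-18076 + (-136 + 4)/(-29 + 4)) = -7081/(-18076 - 132/(-25)) = -7081/(-18076 - 1/25*(-132)) = -7081/(-18076 + 132/25) = -7081/(-451768/25) = -7081*(-25/451768) = 177025/451768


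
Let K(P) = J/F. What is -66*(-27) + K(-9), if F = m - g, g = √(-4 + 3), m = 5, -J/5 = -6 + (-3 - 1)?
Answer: 23291/13 + 25*I/13 ≈ 1791.6 + 1.9231*I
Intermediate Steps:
J = 50 (J = -5*(-6 + (-3 - 1)) = -5*(-6 - 4) = -5*(-10) = 50)
g = I (g = √(-1) = I ≈ 1.0*I)
F = 5 - I ≈ 5.0 - 1.0*I
K(P) = 25*(5 + I)/13 (K(P) = 50/(5 - I) = 50*((5 + I)/26) = 25*(5 + I)/13)
-66*(-27) + K(-9) = -66*(-27) + 25*(5 + I)/13 = 1782 + (125/13 + 25*I/13) = 23291/13 + 25*I/13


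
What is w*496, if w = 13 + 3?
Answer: 7936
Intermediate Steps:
w = 16
w*496 = 16*496 = 7936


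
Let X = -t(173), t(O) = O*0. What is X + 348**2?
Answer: 121104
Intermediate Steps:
t(O) = 0
X = 0 (X = -1*0 = 0)
X + 348**2 = 0 + 348**2 = 0 + 121104 = 121104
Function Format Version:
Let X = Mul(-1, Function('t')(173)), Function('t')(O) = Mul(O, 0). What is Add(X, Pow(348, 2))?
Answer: 121104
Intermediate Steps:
Function('t')(O) = 0
X = 0 (X = Mul(-1, 0) = 0)
Add(X, Pow(348, 2)) = Add(0, Pow(348, 2)) = Add(0, 121104) = 121104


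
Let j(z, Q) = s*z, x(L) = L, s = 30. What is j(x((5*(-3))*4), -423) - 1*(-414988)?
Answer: 413188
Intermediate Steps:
j(z, Q) = 30*z
j(x((5*(-3))*4), -423) - 1*(-414988) = 30*((5*(-3))*4) - 1*(-414988) = 30*(-15*4) + 414988 = 30*(-60) + 414988 = -1800 + 414988 = 413188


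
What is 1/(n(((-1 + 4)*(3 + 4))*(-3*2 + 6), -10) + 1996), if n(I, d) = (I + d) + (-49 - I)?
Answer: 1/1937 ≈ 0.00051626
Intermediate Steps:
n(I, d) = -49 + d
1/(n(((-1 + 4)*(3 + 4))*(-3*2 + 6), -10) + 1996) = 1/((-49 - 10) + 1996) = 1/(-59 + 1996) = 1/1937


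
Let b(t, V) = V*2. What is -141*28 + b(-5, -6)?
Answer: -3960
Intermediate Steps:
b(t, V) = 2*V
-141*28 + b(-5, -6) = -141*28 + 2*(-6) = -3948 - 12 = -3960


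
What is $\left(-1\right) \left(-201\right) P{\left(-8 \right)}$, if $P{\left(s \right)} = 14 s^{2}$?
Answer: $180096$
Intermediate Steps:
$\left(-1\right) \left(-201\right) P{\left(-8 \right)} = \left(-1\right) \left(-201\right) 14 \left(-8\right)^{2} = 201 \cdot 14 \cdot 64 = 201 \cdot 896 = 180096$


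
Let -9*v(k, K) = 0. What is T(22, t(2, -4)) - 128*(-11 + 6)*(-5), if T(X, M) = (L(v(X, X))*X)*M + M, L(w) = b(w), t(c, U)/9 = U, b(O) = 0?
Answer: -3236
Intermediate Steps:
v(k, K) = 0 (v(k, K) = -⅑*0 = 0)
t(c, U) = 9*U
L(w) = 0
T(X, M) = M (T(X, M) = (0*X)*M + M = 0*M + M = 0 + M = M)
T(22, t(2, -4)) - 128*(-11 + 6)*(-5) = 9*(-4) - 128*(-11 + 6)*(-5) = -36 - (-640)*(-5) = -36 - 128*25 = -36 - 3200 = -3236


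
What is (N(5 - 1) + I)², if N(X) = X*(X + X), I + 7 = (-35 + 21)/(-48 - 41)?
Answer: 5013121/7921 ≈ 632.89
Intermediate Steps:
I = -609/89 (I = -7 + (-35 + 21)/(-48 - 41) = -7 - 14/(-89) = -7 - 14*(-1/89) = -7 + 14/89 = -609/89 ≈ -6.8427)
N(X) = 2*X² (N(X) = X*(2*X) = 2*X²)
(N(5 - 1) + I)² = (2*(5 - 1)² - 609/89)² = (2*4² - 609/89)² = (2*16 - 609/89)² = (32 - 609/89)² = (2239/89)² = 5013121/7921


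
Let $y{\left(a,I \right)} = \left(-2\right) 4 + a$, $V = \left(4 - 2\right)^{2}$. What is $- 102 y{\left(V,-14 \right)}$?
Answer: $408$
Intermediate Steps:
$V = 4$ ($V = 2^{2} = 4$)
$y{\left(a,I \right)} = -8 + a$
$- 102 y{\left(V,-14 \right)} = - 102 \left(-8 + 4\right) = \left(-102\right) \left(-4\right) = 408$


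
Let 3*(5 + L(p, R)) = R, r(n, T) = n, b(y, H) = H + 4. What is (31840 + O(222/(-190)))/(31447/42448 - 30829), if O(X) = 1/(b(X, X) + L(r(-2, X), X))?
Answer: -65684247440/63597860127 ≈ -1.0328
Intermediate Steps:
b(y, H) = 4 + H
L(p, R) = -5 + R/3
O(X) = 1/(-1 + 4*X/3) (O(X) = 1/((4 + X) + (-5 + X/3)) = 1/(-1 + 4*X/3))
(31840 + O(222/(-190)))/(31447/42448 - 30829) = (31840 + 3/(-3 + 4*(222/(-190))))/(31447/42448 - 30829) = (31840 + 3/(-3 + 4*(222*(-1/190))))/(31447*(1/42448) - 30829) = (31840 + 3/(-3 + 4*(-111/95)))/(31447/42448 - 30829) = (31840 + 3/(-3 - 444/95))/(-1308597945/42448) = (31840 + 3/(-729/95))*(-42448/1308597945) = (31840 + 3*(-95/729))*(-42448/1308597945) = (31840 - 95/243)*(-42448/1308597945) = (7737025/243)*(-42448/1308597945) = -65684247440/63597860127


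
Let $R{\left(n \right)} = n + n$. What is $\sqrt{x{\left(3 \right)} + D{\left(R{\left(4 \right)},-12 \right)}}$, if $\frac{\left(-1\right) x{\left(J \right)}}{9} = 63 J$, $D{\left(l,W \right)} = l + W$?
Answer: $i \sqrt{1705} \approx 41.292 i$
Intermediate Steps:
$R{\left(n \right)} = 2 n$
$D{\left(l,W \right)} = W + l$
$x{\left(J \right)} = - 567 J$ ($x{\left(J \right)} = - 9 \cdot 63 J = - 567 J$)
$\sqrt{x{\left(3 \right)} + D{\left(R{\left(4 \right)},-12 \right)}} = \sqrt{\left(-567\right) 3 + \left(-12 + 2 \cdot 4\right)} = \sqrt{-1701 + \left(-12 + 8\right)} = \sqrt{-1701 - 4} = \sqrt{-1705} = i \sqrt{1705}$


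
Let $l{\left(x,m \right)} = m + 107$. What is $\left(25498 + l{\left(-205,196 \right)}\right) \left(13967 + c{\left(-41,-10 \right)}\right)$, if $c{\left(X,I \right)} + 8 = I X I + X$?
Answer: $253314218$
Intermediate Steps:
$c{\left(X,I \right)} = -8 + X + X I^{2}$ ($c{\left(X,I \right)} = -8 + \left(I X I + X\right) = -8 + \left(X I^{2} + X\right) = -8 + \left(X + X I^{2}\right) = -8 + X + X I^{2}$)
$l{\left(x,m \right)} = 107 + m$
$\left(25498 + l{\left(-205,196 \right)}\right) \left(13967 + c{\left(-41,-10 \right)}\right) = \left(25498 + \left(107 + 196\right)\right) \left(13967 - \left(49 + 4100\right)\right) = \left(25498 + 303\right) \left(13967 - 4149\right) = 25801 \left(13967 - 4149\right) = 25801 \cdot 9818 = 253314218$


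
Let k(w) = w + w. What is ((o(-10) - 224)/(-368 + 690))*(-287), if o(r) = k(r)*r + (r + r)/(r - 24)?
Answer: 8159/391 ≈ 20.867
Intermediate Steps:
k(w) = 2*w
o(r) = 2*r² + 2*r/(-24 + r) (o(r) = (2*r)*r + (r + r)/(r - 24) = 2*r² + (2*r)/(-24 + r) = 2*r² + 2*r/(-24 + r))
((o(-10) - 224)/(-368 + 690))*(-287) = ((2*(-10)*(1 + (-10)² - 24*(-10))/(-24 - 10) - 224)/(-368 + 690))*(-287) = ((2*(-10)*(1 + 100 + 240)/(-34) - 224)/322)*(-287) = ((2*(-10)*(-1/34)*341 - 224)*(1/322))*(-287) = ((3410/17 - 224)*(1/322))*(-287) = -398/17*1/322*(-287) = -199/2737*(-287) = 8159/391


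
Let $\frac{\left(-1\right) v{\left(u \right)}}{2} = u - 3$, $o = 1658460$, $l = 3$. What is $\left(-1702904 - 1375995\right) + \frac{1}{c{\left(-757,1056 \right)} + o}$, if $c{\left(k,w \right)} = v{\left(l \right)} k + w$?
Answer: $- \frac{5109482152883}{1659516} \approx -3.0789 \cdot 10^{6}$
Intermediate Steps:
$v{\left(u \right)} = 6 - 2 u$ ($v{\left(u \right)} = - 2 \left(u - 3\right) = - 2 \left(-3 + u\right) = 6 - 2 u$)
$c{\left(k,w \right)} = w$ ($c{\left(k,w \right)} = \left(6 - 6\right) k + w = 0 k + w = 0 + w = w$)
$\left(-1702904 - 1375995\right) + \frac{1}{c{\left(-757,1056 \right)} + o} = \left(-1702904 - 1375995\right) + \frac{1}{1056 + 1658460} = -3078899 + \frac{1}{1659516} = - \frac{5109482152883}{1659516}$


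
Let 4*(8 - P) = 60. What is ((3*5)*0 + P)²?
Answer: 49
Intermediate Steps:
P = -7 (P = 8 - ¼*60 = 8 - 15 = -7)
((3*5)*0 + P)² = ((3*5)*0 - 7)² = (15*0 - 7)² = (0 - 7)² = (-7)² = 49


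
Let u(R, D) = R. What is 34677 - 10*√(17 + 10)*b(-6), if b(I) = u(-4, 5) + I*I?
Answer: 34677 - 960*√3 ≈ 33014.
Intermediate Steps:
b(I) = -4 + I² (b(I) = -4 + I*I = -4 + I²)
34677 - 10*√(17 + 10)*b(-6) = 34677 - 10*√(17 + 10)*(-4 + (-6)²) = 34677 - 10*√27*(-4 + 36) = 34677 - 10*(3*√3)*32 = 34677 - 30*√3*32 = 34677 - 960*√3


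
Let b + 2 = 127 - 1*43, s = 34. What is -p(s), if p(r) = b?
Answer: -82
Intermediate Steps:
b = 82 (b = -2 + (127 - 1*43) = -2 + (127 - 43) = -2 + 84 = 82)
p(r) = 82
-p(s) = -1*82 = -82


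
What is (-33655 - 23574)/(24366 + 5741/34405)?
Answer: -1968963745/838317971 ≈ -2.3487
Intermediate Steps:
(-33655 - 23574)/(24366 + 5741/34405) = -57229/(24366 + 5741*(1/34405)) = -57229/(24366 + 5741/34405) = -57229/838317971/34405 = -57229*34405/838317971 = -1968963745/838317971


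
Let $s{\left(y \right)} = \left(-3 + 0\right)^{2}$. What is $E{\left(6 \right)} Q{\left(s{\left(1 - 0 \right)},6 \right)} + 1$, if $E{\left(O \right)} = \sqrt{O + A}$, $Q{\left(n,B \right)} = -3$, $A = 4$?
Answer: $1 - 3 \sqrt{10} \approx -8.4868$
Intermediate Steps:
$s{\left(y \right)} = 9$ ($s{\left(y \right)} = \left(-3\right)^{2} = 9$)
$E{\left(O \right)} = \sqrt{4 + O}$ ($E{\left(O \right)} = \sqrt{O + 4} = \sqrt{4 + O}$)
$E{\left(6 \right)} Q{\left(s{\left(1 - 0 \right)},6 \right)} + 1 = \sqrt{4 + 6} \left(-3\right) + 1 = \sqrt{10} \left(-3\right) + 1 = - 3 \sqrt{10} + 1 = 1 - 3 \sqrt{10}$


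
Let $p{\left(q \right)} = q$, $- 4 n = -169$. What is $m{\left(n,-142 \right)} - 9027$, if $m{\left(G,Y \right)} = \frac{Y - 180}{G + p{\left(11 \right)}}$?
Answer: $- \frac{1924039}{213} \approx -9033.0$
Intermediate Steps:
$n = \frac{169}{4}$ ($n = \left(- \frac{1}{4}\right) \left(-169\right) = \frac{169}{4} \approx 42.25$)
$m{\left(G,Y \right)} = \frac{-180 + Y}{11 + G}$ ($m{\left(G,Y \right)} = \frac{Y - 180}{G + 11} = \frac{-180 + Y}{11 + G}$)
$m{\left(n,-142 \right)} - 9027 = \frac{-180 - 142}{11 + \frac{169}{4}} - 9027 = \frac{1}{\frac{213}{4}} \left(-322\right) - 9027 = \frac{4}{213} \left(-322\right) - 9027 = - \frac{1288}{213} - 9027 = - \frac{1924039}{213}$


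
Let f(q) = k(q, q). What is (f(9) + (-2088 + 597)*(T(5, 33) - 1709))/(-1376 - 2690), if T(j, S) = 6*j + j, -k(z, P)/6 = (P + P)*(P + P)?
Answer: -1246995/2033 ≈ -613.38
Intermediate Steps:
k(z, P) = -24*P**2 (k(z, P) = -6*(P + P)*(P + P) = -6*2*P*2*P = -24*P**2)
T(j, S) = 7*j
f(q) = -24*q**2
(f(9) + (-2088 + 597)*(T(5, 33) - 1709))/(-1376 - 2690) = (-24*9**2 + (-2088 + 597)*(7*5 - 1709))/(-1376 - 2690) = (-24*81 - 1491*(35 - 1709))/(-4066) = (-1944 - 1491*(-1674))*(-1/4066) = (-1944 + 2495934)*(-1/4066) = 2493990*(-1/4066) = -1246995/2033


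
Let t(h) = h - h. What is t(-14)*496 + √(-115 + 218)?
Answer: √103 ≈ 10.149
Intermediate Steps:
t(h) = 0
t(-14)*496 + √(-115 + 218) = 0*496 + √(-115 + 218) = 0 + √103 = √103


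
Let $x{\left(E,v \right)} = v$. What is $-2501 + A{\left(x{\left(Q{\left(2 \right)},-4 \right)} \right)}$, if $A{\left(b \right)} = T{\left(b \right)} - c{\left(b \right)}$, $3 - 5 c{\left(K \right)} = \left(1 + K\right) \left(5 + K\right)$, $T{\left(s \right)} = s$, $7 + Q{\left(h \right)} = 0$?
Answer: $- \frac{12531}{5} \approx -2506.2$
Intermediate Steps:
$Q{\left(h \right)} = -7$ ($Q{\left(h \right)} = -7 + 0 = -7$)
$c{\left(K \right)} = \frac{3}{5} - \frac{\left(1 + K\right) \left(5 + K\right)}{5}$
$A{\left(b \right)} = \frac{2}{5} + \frac{b^{2}}{5} + \frac{11 b}{5}$ ($A{\left(b \right)} = b - \left(- \frac{2}{5} - \frac{6 b}{5} - \frac{b^{2}}{5}\right) = b + \left(\frac{2}{5} + \frac{b^{2}}{5} + \frac{6 b}{5}\right) = \frac{2}{5} + \frac{b^{2}}{5} + \frac{11 b}{5}$)
$-2501 + A{\left(x{\left(Q{\left(2 \right)},-4 \right)} \right)} = -2501 + \left(\frac{2}{5} + \frac{\left(-4\right)^{2}}{5} + \frac{11}{5} \left(-4\right)\right) = -2501 + \left(\frac{2}{5} + \frac{1}{5} \cdot 16 - \frac{44}{5}\right) = -2501 + \left(\frac{2}{5} + \frac{16}{5} - \frac{44}{5}\right) = -2501 - \frac{26}{5} = - \frac{12531}{5}$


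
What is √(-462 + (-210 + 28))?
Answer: 2*I*√161 ≈ 25.377*I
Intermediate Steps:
√(-462 + (-210 + 28)) = √(-462 - 182) = √(-644) = 2*I*√161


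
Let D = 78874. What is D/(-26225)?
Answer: -78874/26225 ≈ -3.0076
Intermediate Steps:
D/(-26225) = 78874/(-26225) = 78874*(-1/26225) = -78874/26225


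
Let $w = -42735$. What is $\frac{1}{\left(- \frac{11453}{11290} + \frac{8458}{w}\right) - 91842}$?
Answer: $- \frac{19299126}{1772493727483} \approx -1.0888 \cdot 10^{-5}$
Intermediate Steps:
$\frac{1}{\left(- \frac{11453}{11290} + \frac{8458}{w}\right) - 91842} = \frac{1}{\left(- \frac{11453}{11290} + \frac{8458}{-42735}\right) - 91842} = \frac{1}{\left(\left(-11453\right) \frac{1}{11290} + 8458 \left(- \frac{1}{42735}\right)\right) - 91842} = \frac{1}{\left(- \frac{11453}{11290} - \frac{8458}{42735}\right) - 91842} = \frac{1}{- \frac{23397391}{19299126} - 91842} = \frac{1}{- \frac{1772493727483}{19299126}} = - \frac{19299126}{1772493727483}$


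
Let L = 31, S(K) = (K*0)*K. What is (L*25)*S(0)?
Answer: 0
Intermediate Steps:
S(K) = 0 (S(K) = 0*K = 0)
(L*25)*S(0) = (31*25)*0 = 775*0 = 0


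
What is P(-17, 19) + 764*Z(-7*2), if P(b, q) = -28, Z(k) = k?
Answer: -10724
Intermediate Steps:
P(-17, 19) + 764*Z(-7*2) = -28 + 764*(-7*2) = -28 + 764*(-14) = -28 - 10696 = -10724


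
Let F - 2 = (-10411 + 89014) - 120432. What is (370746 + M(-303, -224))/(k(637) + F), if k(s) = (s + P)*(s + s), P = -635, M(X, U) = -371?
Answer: -370375/39279 ≈ -9.4293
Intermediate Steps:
k(s) = 2*s*(-635 + s) (k(s) = (s - 635)*(s + s) = (-635 + s)*(2*s) = 2*s*(-635 + s))
F = -41827 (F = 2 + ((-10411 + 89014) - 120432) = 2 + (78603 - 120432) = 2 - 41829 = -41827)
(370746 + M(-303, -224))/(k(637) + F) = (370746 - 371)/(2*637*(-635 + 637) - 41827) = 370375/(2*637*2 - 41827) = 370375/(2548 - 41827) = 370375/(-39279) = 370375*(-1/39279) = -370375/39279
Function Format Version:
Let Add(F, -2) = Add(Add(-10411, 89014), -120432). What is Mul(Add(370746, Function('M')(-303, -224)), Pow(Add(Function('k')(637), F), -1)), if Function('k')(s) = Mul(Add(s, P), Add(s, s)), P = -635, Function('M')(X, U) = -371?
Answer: Rational(-370375, 39279) ≈ -9.4293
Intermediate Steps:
Function('k')(s) = Mul(2, s, Add(-635, s)) (Function('k')(s) = Mul(Add(s, -635), Add(s, s)) = Mul(Add(-635, s), Mul(2, s)) = Mul(2, s, Add(-635, s)))
F = -41827 (F = Add(2, Add(Add(-10411, 89014), -120432)) = Add(2, Add(78603, -120432)) = Add(2, -41829) = -41827)
Mul(Add(370746, Function('M')(-303, -224)), Pow(Add(Function('k')(637), F), -1)) = Mul(Add(370746, -371), Pow(Add(Mul(2, 637, Add(-635, 637)), -41827), -1)) = Mul(370375, Pow(Add(Mul(2, 637, 2), -41827), -1)) = Mul(370375, Pow(Add(2548, -41827), -1)) = Mul(370375, Pow(-39279, -1)) = Mul(370375, Rational(-1, 39279)) = Rational(-370375, 39279)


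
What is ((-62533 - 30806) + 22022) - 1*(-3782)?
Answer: -67535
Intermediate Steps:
((-62533 - 30806) + 22022) - 1*(-3782) = (-93339 + 22022) + 3782 = -71317 + 3782 = -67535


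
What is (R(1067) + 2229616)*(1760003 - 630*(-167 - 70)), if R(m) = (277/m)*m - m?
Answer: 4255526456538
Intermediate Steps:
R(m) = 277 - m
(R(1067) + 2229616)*(1760003 - 630*(-167 - 70)) = ((277 - 1*1067) + 2229616)*(1760003 - 630*(-167 - 70)) = ((277 - 1067) + 2229616)*(1760003 - 630*(-237)) = (-790 + 2229616)*(1760003 + 149310) = 2228826*1909313 = 4255526456538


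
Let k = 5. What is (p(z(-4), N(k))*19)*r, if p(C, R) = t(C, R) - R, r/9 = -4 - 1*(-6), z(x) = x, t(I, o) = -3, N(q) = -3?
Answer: 0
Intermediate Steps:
r = 18 (r = 9*(-4 - 1*(-6)) = 9*(-4 + 6) = 9*2 = 18)
p(C, R) = -3 - R
(p(z(-4), N(k))*19)*r = ((-3 - 1*(-3))*19)*18 = ((-3 + 3)*19)*18 = (0*19)*18 = 0*18 = 0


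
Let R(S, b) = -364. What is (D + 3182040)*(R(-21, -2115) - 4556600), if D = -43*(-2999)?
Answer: -15088094133108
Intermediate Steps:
D = 128957
(D + 3182040)*(R(-21, -2115) - 4556600) = (128957 + 3182040)*(-364 - 4556600) = 3310997*(-4556964) = -15088094133108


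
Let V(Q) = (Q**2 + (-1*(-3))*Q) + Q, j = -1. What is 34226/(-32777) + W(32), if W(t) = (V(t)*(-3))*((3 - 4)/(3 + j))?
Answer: 56604430/32777 ≈ 1727.0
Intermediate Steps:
V(Q) = Q**2 + 4*Q (V(Q) = (Q**2 + 3*Q) + Q = Q**2 + 4*Q)
W(t) = 3*t*(4 + t)/2 (W(t) = ((t*(4 + t))*(-3))*((3 - 4)/(3 - 1)) = (-3*t*(4 + t))*(-1/2) = (-3*t*(4 + t))*(-1*1/2) = -3*t*(4 + t)*(-1/2) = 3*t*(4 + t)/2)
34226/(-32777) + W(32) = 34226/(-32777) + (3/2)*32*(4 + 32) = 34226*(-1/32777) + (3/2)*32*36 = -34226/32777 + 1728 = 56604430/32777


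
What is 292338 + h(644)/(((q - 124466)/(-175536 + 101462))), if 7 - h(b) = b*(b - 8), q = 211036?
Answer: 2529395789/3935 ≈ 6.4279e+5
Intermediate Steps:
h(b) = 7 - b*(-8 + b) (h(b) = 7 - b*(b - 8) = 7 - b*(-8 + b))
292338 + h(644)/(((q - 124466)/(-175536 + 101462))) = 292338 + (7 - 1*644**2 + 8*644)/(((211036 - 124466)/(-175536 + 101462))) = 292338 + (7 - 1*414736 + 5152)/((86570/(-74074))) = 292338 + (7 - 414736 + 5152)/((86570*(-1/74074))) = 292338 - 409577/(-3935/3367) = 292338 - 409577*(-3367/3935) = 292338 + 1379045759/3935 = 2529395789/3935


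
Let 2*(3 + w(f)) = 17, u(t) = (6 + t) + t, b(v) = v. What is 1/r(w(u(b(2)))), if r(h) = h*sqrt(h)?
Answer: 2*sqrt(22)/121 ≈ 0.077528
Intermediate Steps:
u(t) = 6 + 2*t
w(f) = 11/2 (w(f) = -3 + (1/2)*17 = -3 + 17/2 = 11/2)
r(h) = h**(3/2)
1/r(w(u(b(2)))) = 1/((11/2)**(3/2)) = 1/(11*sqrt(22)/4) = 2*sqrt(22)/121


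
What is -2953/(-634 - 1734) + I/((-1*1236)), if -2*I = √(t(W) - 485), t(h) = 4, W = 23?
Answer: 2953/2368 + I*√481/2472 ≈ 1.247 + 0.008872*I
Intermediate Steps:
I = -I*√481/2 (I = -√(4 - 485)/2 = -I*√481/2 ≈ -10.966*I)
-2953/(-634 - 1734) + I/((-1*1236)) = -2953/(-634 - 1734) + (-I*√481/2)/((-1*1236)) = -2953/(-2368) - I*√481/2/(-1236) = -2953*(-1/2368) - I*√481/2*(-1/1236) = 2953/2368 + I*√481/2472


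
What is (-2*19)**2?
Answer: 1444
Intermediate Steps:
(-2*19)**2 = (-38)**2 = 1444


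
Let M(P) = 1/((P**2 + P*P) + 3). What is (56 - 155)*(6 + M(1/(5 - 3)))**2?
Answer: -191664/49 ≈ -3911.5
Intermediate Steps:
M(P) = 1/(3 + 2*P**2) (M(P) = 1/((P**2 + P**2) + 3) = 1/(2*P**2 + 3) = 1/(3 + 2*P**2))
(56 - 155)*(6 + M(1/(5 - 3)))**2 = (56 - 155)*(6 + 1/(3 + 2*(1/(5 - 3))**2))**2 = -99*(6 + 1/(3 + 2*(1/2)**2))**2 = -99*(6 + 1/(3 + 2*(1/4)))**2 = -99*(6 + 1/(3 + 1/2))**2 = -99*(6 + 1/(7/2))**2 = -99*(6 + 2/7)**2 = -99*(44/7)**2 = -99*1936/49 = -191664/49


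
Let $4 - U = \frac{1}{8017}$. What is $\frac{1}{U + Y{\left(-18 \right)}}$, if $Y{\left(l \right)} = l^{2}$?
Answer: $\frac{8017}{2629575} \approx 0.0030488$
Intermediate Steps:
$U = \frac{32067}{8017}$ ($U = 4 - \frac{1}{8017} = \frac{32067}{8017} \approx 3.9999$)
$\frac{1}{U + Y{\left(-18 \right)}} = \frac{1}{\frac{32067}{8017} + \left(-18\right)^{2}} = \frac{1}{\frac{32067}{8017} + 324} = \frac{1}{\frac{2629575}{8017}} = \frac{8017}{2629575}$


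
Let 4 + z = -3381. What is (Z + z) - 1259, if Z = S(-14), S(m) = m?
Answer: -4658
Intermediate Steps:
Z = -14
z = -3385 (z = -4 - 3381 = -3385)
(Z + z) - 1259 = (-14 - 3385) - 1259 = -3399 - 1259 = -4658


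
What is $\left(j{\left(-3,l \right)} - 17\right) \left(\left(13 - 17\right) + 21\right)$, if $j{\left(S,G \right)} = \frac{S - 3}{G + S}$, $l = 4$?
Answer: $-391$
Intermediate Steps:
$j{\left(S,G \right)} = \frac{-3 + S}{G + S}$
$\left(j{\left(-3,l \right)} - 17\right) \left(\left(13 - 17\right) + 21\right) = \left(\frac{-3 - 3}{4 - 3} - 17\right) \left(\left(13 - 17\right) + 21\right) = \left(1^{-1} \left(-6\right) - 17\right) \left(\left(13 - 17\right) + 21\right) = \left(1 \left(-6\right) - 17\right) \left(-4 + 21\right) = \left(-6 - 17\right) 17 = \left(-23\right) 17 = -391$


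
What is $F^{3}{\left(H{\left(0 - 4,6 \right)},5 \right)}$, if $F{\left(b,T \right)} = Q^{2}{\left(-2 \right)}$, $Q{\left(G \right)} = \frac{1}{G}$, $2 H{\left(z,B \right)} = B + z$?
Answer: $\frac{1}{64} \approx 0.015625$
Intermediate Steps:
$H{\left(z,B \right)} = \frac{B}{2} + \frac{z}{2}$ ($H{\left(z,B \right)} = \frac{B + z}{2} = \frac{B}{2} + \frac{z}{2}$)
$F{\left(b,T \right)} = \frac{1}{4}$ ($F{\left(b,T \right)} = \left(\frac{1}{-2}\right)^{2} = \left(- \frac{1}{2}\right)^{2} = \frac{1}{4}$)
$F^{3}{\left(H{\left(0 - 4,6 \right)},5 \right)} = \left(\frac{1}{4}\right)^{3} = \frac{1}{64}$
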